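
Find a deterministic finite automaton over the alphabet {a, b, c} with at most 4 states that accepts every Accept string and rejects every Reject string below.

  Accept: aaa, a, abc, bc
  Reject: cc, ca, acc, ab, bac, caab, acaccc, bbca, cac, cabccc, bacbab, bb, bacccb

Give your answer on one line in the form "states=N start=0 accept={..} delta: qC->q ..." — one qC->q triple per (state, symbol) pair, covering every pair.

Grow the machine one transition at a time. Run the examples from 0; the earliest place one falls off (shortest prefix, ties alphabetical) gets sent to the lowest-numbered state that keeps every Accept/Reject pair distinguishable — a pair clashes when both reach the same state with identical unread suffix — and to a fresh state only if none does.
a: 0a undefined. 0a->0: ok.
b: 0b undefined. 0b->0: no, aaa/ab meet in 0. Open state 1: 0b->1.
c: 0c undefined. 0c->0: no, aaa/cc meet in 0. 0c->1: no, abc/cc meet in 1 with "c" left. Open state 2: 0c->2.
ba: 1a undefined. 1a->0: ok.
bb: 1b undefined. 1b->0: no, aaa/bb meet in 0. 1b->1: ok.
bc: 1c undefined. 1c->0: no, aaa/bbca meet in 0. 1c->1: no, aaa/bbca meet in 0. 1c->2: no, abc/bac meet in 2. Open state 3: 1c->3.
ca: 2a undefined. 2a->0: no, aaa/ca meet in 0. 2a->1: no, abc/cac meet in 3. 2a->2: ok.
cc: 2c undefined. 2c->0: no, aaa/cc meet in 0. 2c->1: ok.
cab: 2b undefined. 2b->0: no, aaa/caab meet in 0. 2b->1: ok.
bbca: 3a undefined. 3a->0: no, aaa/bbca meet in 0. 3a->1: ok.
cabcc: 3c undefined. 3c->0: no, aaa/acaccc meet in 0. 3c->1: no, abc/cabccc meet in 3. 3c->2: ok.
bacccb: 3b undefined. 3b->0: no, aaa/bacccb meet in 0. 3b->1: ok.
All examples now run through 4 states with every (state, symbol) defined. Accept strings end in {0,3}, Reject strings end in {1,2}; accept={0,3}.

states=4 start=0 accept={0,3} delta: 0a->0 0b->1 0c->2 1a->0 1b->1 1c->3 2a->2 2b->1 2c->1 3a->1 3b->1 3c->2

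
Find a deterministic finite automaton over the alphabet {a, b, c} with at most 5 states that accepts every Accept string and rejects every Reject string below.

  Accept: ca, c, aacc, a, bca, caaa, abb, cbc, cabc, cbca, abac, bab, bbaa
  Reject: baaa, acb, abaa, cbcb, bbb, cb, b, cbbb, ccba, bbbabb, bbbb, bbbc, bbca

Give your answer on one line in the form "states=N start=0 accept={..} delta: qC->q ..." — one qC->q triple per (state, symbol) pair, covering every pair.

Grow the machine one transition at a time. Run the examples from 0; the earliest place one falls off (shortest prefix, ties alphabetical) gets sent to the lowest-numbered state that keeps every Accept/Reject pair distinguishable — a pair clashes when both reach the same state with identical unread suffix — and to a fresh state only if none does.
a: 0a undefined. 0a->0: ok.
b: 0b undefined. 0b->0: no, ca/bbca meet in 0 with "ca" left. Open state 1: 0b->1.
c: 0c undefined. 0c->0: ok.
ba: 1a undefined. 1a->0: no, ca/baaa meet in 0. 1a->1: ok.
bb: 1b undefined. 1b->0: no, ca/bbbb meet in 0. 1b->1: no, bca/bbca meet in 1 with "ca" left. Open state 2: 1b->2.
bc: 1c undefined. 1c->0: ok.
bba: 2a undefined. 2a->0: ok.
bbb: 2b undefined. 2b->0: no, ca/bbb meet in 0. 2b->1: no, ca/bbbc meet in 0. 2b->2: no, abb/bbb meet in 2. Open state 3: 2b->3.
bbc: 2c undefined. 2c->0: no, ca/bbca meet in 0. 2c->1: ok.
bbba: 3a undefined. 3a->0: no, abb/bbbabb meet in 2. 3a->1: ok.
bbbb: 3b undefined. 3b->0: no, ca/bbbb meet in 0. 3b->1: ok.
bbbc: 3c undefined. 3c->0: no, ca/bbbc meet in 0. 3c->1: ok.
All examples now run through 4 states with every (state, symbol) defined. Accept strings end in {0,2}, Reject strings end in {1,3}; accept={0,2}.

states=4 start=0 accept={0,2} delta: 0a->0 0b->1 0c->0 1a->1 1b->2 1c->0 2a->0 2b->3 2c->1 3a->1 3b->1 3c->1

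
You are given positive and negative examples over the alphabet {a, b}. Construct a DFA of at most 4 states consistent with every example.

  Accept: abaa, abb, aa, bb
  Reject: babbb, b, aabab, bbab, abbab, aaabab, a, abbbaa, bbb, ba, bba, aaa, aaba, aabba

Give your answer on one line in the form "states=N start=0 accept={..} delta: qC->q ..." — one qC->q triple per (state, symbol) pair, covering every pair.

Grow the machine one transition at a time. Run the examples from 0; the earliest place one falls off (shortest prefix, ties alphabetical) gets sent to the lowest-numbered state that keeps every Accept/Reject pair distinguishable — a pair clashes when both reach the same state with identical unread suffix — and to a fresh state only if none does.
a: 0a undefined. 0a->0: no, aa/a meet in 0. Open state 1: 0a->1.
b: 0b undefined. 0b->0: no, bb/b meet in 0. 0b->1: no, abb/bbb meet in 1 with "bb" left. Open state 2: 0b->2.
aa: 1a undefined. 1a->0: ok.
ab: 1b undefined. 1b->0: no, abaa/aaabab meet in 0. 1b->1: no, abaa/a meet in 1. 1b->2: ok.
ba: 2a undefined. 2a->0: no, abaa/a meet in 1. 2a->1: ok.
bb: 2b undefined. 2b->0: no, abaa/abbbaa meet in 0. 2b->1: no, abaa/abbbaa meet in 0. 2b->2: no, abaa/abbbaa meet in 0. Open state 3: 2b->3.
bba: 3a undefined. 3a->0: no, abaa/bba meet in 0. 3a->1: ok.
bbb: 3b undefined. 3b->0: no, abaa/babbb meet in 0. 3b->1: ok.
All examples now run through 4 states with every (state, symbol) defined. Accept strings end in {0,3}, Reject strings end in {1,2}; accept={0,3}.

states=4 start=0 accept={0,3} delta: 0a->1 0b->2 1a->0 1b->2 2a->1 2b->3 3a->1 3b->1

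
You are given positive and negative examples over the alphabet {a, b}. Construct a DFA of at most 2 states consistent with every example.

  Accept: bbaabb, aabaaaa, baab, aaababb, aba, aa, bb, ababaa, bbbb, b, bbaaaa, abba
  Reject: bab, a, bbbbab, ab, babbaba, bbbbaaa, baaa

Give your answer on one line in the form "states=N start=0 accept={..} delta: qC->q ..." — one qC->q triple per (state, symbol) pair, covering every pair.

states=2 start=0 accept={0} delta: 0a->1 0b->0 1a->0 1b->1

State merging on the prefix tree: take the shortest (then alphabetical) example prefix whose next move is undefined and point that move at state 0, else 1, else 2, ...; a target is out if some Accept/Reject pair would then sit in one state with the same input left (inseparable). If every existing state is out, open a new one.
a: 0a undefined. 0a->0: no, aa/a meet in 0. Open state 1: 0a->1.
b: 0b undefined. 0b->0: ok.
aa: 1a undefined. 1a->0: ok.
ab: 1b undefined. 1b->0: no, bbaabb/bab meet in 0. 1b->1: ok.
All examples now run through 2 states with every (state, symbol) defined. Accept strings end in {0}, Reject strings end in {1}; accept={0}.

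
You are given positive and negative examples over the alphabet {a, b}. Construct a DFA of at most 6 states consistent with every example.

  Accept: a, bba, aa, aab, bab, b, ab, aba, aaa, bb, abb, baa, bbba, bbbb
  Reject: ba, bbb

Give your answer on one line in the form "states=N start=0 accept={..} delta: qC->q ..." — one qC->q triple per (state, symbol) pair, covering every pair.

states=5 start=0 accept={0,1,2,4} delta: 0a->1 0b->2 1a->0 1b->0 2a->3 2b->4 3a->0 3b->0 4a->0 4b->3

State merging on the prefix tree: take the shortest (then alphabetical) example prefix whose next move is undefined and point that move at state 0, else 1, else 2, ...; a target is out if some Accept/Reject pair would then sit in one state with the same input left (inseparable). If every existing state is out, open a new one.
a: 0a undefined. 0a->0: no, aba/ba meet in 0 with "ba" left. Open state 1: 0a->1.
b: 0b undefined. 0b->0: no, a/ba meet in 1. 0b->1: no, aa/ba meet in 1 with "a" left. Open state 2: 0b->2.
aa: 1a undefined. 1a->0: ok.
ab: 1b undefined. 1b->0: ok.
ba: 2a undefined. 2a->0: no, aa/ba meet in 0. 2a->1: no, a/ba meet in 1. 2a->2: no, aab/ba meet in 2. Open state 3: 2a->3.
bb: 2b undefined. 2b->0: no, aab/bbb meet in 2. 2b->1: no, bba/bbb meet in 0. 2b->2: no, bba/ba meet in 3. 2b->3: no, bab/bbb meet in 3 with "b" left. Open state 4: 2b->4.
baa: 3a undefined. 3a->0: ok.
bab: 3b undefined. 3b->0: ok.
bba: 4a undefined. 4a->0: ok.
bbb: 4b undefined. 4b->0: no, bba/bbb meet in 0. 4b->1: no, a/bbb meet in 1. 4b->2: no, aab/bbb meet in 2. 4b->3: ok.
All examples now run through 5 states with every (state, symbol) defined. Accept strings end in {0,1,2,4}, Reject strings end in {3}; accept={0,1,2,4}.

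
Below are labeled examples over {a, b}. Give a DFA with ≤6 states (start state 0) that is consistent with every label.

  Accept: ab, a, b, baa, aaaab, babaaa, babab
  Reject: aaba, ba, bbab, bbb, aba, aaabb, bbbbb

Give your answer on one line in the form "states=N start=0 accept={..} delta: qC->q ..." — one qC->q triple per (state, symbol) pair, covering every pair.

states=4 start=0 accept={0,1} delta: 0a->0 0b->1 1a->2 1b->2 2a->1 2b->3 3a->0 3b->1

State merging on the prefix tree: take the shortest (then alphabetical) example prefix whose next move is undefined and point that move at state 0, else 1, else 2, ...; a target is out if some Accept/Reject pair would then sit in one state with the same input left (inseparable). If every existing state is out, open a new one.
a: 0a undefined. 0a->0: ok.
b: 0b undefined. 0b->0: no, ab/aaba meet in 0. Open state 1: 0b->1.
ba: 1a undefined. 1a->0: no, a/aaba meet in 0. 1a->1: no, ab/aaba meet in 1. Open state 2: 1a->2.
bb: 1b undefined. 1b->0: no, ab/bbab meet in 1. 1b->1: no, ab/bbb meet in 1. 1b->2: ok.
baa: 2a undefined. 2a->0: no, ab/bbab meet in 1. 2a->1: ok.
bab: 2b undefined. 2b->0: no, a/bbb meet in 0. 2b->1: no, ab/bbb meet in 1. 2b->2: no, babab/aaba meet in 2. Open state 3: 2b->3.
baba: 3a undefined. 3a->0: ok.
bbbb: 3b undefined. 3b->0: no, ab/bbbbb meet in 1. 3b->1: ok.
All examples now run through 4 states with every (state, symbol) defined. Accept strings end in {0,1}, Reject strings end in {2,3}; accept={0,1}.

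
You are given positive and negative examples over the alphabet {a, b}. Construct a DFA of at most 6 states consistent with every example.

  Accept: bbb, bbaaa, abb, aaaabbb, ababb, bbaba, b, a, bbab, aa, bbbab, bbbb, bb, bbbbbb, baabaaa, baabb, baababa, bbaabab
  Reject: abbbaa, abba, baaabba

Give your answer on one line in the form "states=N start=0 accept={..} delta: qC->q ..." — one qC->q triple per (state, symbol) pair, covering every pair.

states=5 start=0 accept={0,1,2} delta: 0a->0 0b->1 1a->0 1b->2 2a->3 2b->2 3a->4 3b->0 4a->0 4b->0

Fold the examples into a partial DFA from state 0: repeatedly fix the first undefined (state, symbol) met by the shortest-then-alphabetical prefix, trying targets in increasing order and rejecting any under which an Accept and a Reject string meet in one state with the same remainder; add a state when all current targets are rejected. Accepting states are where Accept strings end.
a: 0a undefined. 0a->0: ok.
b: 0b undefined. 0b->0: no, bbb/abbbaa meet in 0. Open state 1: 0b->1.
ba: 1a undefined. 1a->0: ok.
bb: 1b undefined. 1b->0: no, bbaaa/abbbaa meet in 0. 1b->1: no, bbaaa/abbbaa meet in 0. Open state 2: 1b->2.
bba: 2a undefined. 2a->0: no, bbaaa/abba meet in 0. 2a->1: no, bbaba/abba meet in 1. 2a->2: no, bbaaa/abba meet in 2. Open state 3: 2a->3.
bbb: 2b undefined. 2b->0: no, bbb/abbbaa meet in 0. 2b->1: no, a/abbbaa meet in 0. 2b->2: ok.
bbaa: 3a undefined. 3a->0: no, bbaaa/abbbaa meet in 0. 3a->1: no, b/abbbaa meet in 1. 3a->2: no, bbb/abbbaa meet in 2. 3a->3: no, bbaaa/abbbaa meet in 3. Open state 4: 3a->4.
bbab: 3b undefined. 3b->0: ok.
bbaaa: 4a undefined. 4a->0: ok.
bbaab: 4b undefined. 4b->0: ok.
All examples now run through 5 states with every (state, symbol) defined. Accept strings end in {0,1,2}, Reject strings end in {3,4}; accept={0,1,2}.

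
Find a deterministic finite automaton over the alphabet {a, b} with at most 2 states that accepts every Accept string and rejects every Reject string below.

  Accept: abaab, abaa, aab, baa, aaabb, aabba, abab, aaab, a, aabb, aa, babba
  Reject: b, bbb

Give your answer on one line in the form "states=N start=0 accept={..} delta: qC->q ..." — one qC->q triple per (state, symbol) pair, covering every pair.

states=2 start=0 accept={1} delta: 0a->1 0b->0 1a->1 1b->1

Grow the machine one transition at a time. Run the examples from 0; the earliest place one falls off (shortest prefix, ties alphabetical) gets sent to the lowest-numbered state that keeps every Accept/Reject pair distinguishable — a pair clashes when both reach the same state with identical unread suffix — and to a fresh state only if none does.
a: 0a undefined. 0a->0: no, aab/b meet in 0 with "b" left. Open state 1: 0a->1.
b: 0b undefined. 0b->0: ok.
aa: 1a undefined. 1a->0: no, aab/b meet in 0. 1a->1: ok.
ab: 1b undefined. 1b->0: no, abaab/b meet in 0. 1b->1: ok.
All examples now run through 2 states with every (state, symbol) defined. Accept strings end in {1}, Reject strings end in {0}; accept={1}.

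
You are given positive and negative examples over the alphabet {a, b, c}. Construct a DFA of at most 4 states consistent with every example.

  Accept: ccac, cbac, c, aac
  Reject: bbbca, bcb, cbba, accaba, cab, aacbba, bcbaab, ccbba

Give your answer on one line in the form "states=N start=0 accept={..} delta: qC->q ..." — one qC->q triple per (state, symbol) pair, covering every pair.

states=2 start=0 accept={1} delta: 0a->0 0b->0 0c->1 1a->0 1b->0 1c->0

State merging on the prefix tree: take the shortest (then alphabetical) example prefix whose next move is undefined and point that move at state 0, else 1, else 2, ...; a target is out if some Accept/Reject pair would then sit in one state with the same input left (inseparable). If every existing state is out, open a new one.
a: 0a undefined. 0a->0: ok.
b: 0b undefined. 0b->0: ok.
c: 0c undefined. 0c->0: no, ccac/bbbca meet in 0. Open state 1: 0c->1.
ca: 1a undefined. 1a->0: ok.
cb: 1b undefined. 1b->0: ok.
cc: 1c undefined. 1c->0: ok.
All examples now run through 2 states with every (state, symbol) defined. Accept strings end in {1}, Reject strings end in {0}; accept={1}.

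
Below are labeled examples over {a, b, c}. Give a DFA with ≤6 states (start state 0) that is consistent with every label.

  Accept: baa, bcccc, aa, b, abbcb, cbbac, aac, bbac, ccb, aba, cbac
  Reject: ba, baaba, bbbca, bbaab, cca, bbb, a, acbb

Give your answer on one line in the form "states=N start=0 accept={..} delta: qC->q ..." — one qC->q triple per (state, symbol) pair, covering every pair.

states=3 start=0 accept={0,2} delta: 0a->1 0b->2 0c->0 1a->0 1b->1 1c->0 2a->1 2b->1 2c->0

Grow the machine one transition at a time. Run the examples from 0; the earliest place one falls off (shortest prefix, ties alphabetical) gets sent to the lowest-numbered state that keeps every Accept/Reject pair distinguishable — a pair clashes when both reach the same state with identical unread suffix — and to a fresh state only if none does.
a: 0a undefined. 0a->0: no, aa/a meet in 0. Open state 1: 0a->1.
b: 0b undefined. 0b->0: no, b/bbb meet in 0. 0b->1: no, aa/ba meet in 1 with "a" left. Open state 2: 0b->2.
c: 0c undefined. 0c->0: ok.
aa: 1a undefined. 1a->0: ok.
ab: 1b undefined. 1b->0: no, aba/cca meet in 1. 1b->1: ok.
ac: 1c undefined. 1c->0: ok.
ba: 2a undefined. 2a->0: no, baa/cca meet in 1. 2a->1: ok.
bb: 2b undefined. 2b->0: no, baa/acbb meet in 0. 2b->1: ok.
bc: 2c undefined. 2c->0: ok.
All examples now run through 3 states with every (state, symbol) defined. Accept strings end in {0,2}, Reject strings end in {1}; accept={0,2}.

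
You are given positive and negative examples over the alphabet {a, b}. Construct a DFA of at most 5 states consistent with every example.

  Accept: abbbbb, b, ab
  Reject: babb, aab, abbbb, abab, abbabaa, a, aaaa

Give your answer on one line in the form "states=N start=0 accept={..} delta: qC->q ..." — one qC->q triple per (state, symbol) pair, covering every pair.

Fold the examples into a partial DFA from state 0: repeatedly fix the first undefined (state, symbol) met by the shortest-then-alphabetical prefix, trying targets in increasing order and rejecting any under which an Accept and a Reject string meet in one state with the same remainder; add a state when all current targets are rejected. Accepting states are where Accept strings end.
a: 0a undefined. 0a->0: no, b/aab meet in 0 with "b" left. Open state 1: 0a->1.
b: 0b undefined. 0b->0: ok.
aa: 1a undefined. 1a->0: no, b/aab meet in 0. 1a->1: no, ab/aab meet in 1 with "b" left. Open state 2: 1a->2.
ab: 1b undefined. 1b->0: no, abbbbb/babb meet in 0. 1b->1: no, abbbbb/babb meet in 1. 1b->2: ok.
aaa: 2a undefined. 2a->0: no, b/abab meet in 0. 2a->1: no, ab/abab meet in 2. 2a->2: no, ab/aaaa meet in 2. Open state 3: 2a->3.
aab: 2b undefined. 2b->0: no, abbbbb/babb meet in 0. 2b->1: ok.
aaaa: 3a undefined. 3a->0: no, b/aaaa meet in 0. 3a->1: ok.
abab: 3b undefined. 3b->0: no, b/abab meet in 0. 3b->1: ok.
All examples now run through 4 states with every (state, symbol) defined. Accept strings end in {0,2}, Reject strings end in {1,3}; accept={0,2}.

states=4 start=0 accept={0,2} delta: 0a->1 0b->0 1a->2 1b->2 2a->3 2b->1 3a->1 3b->1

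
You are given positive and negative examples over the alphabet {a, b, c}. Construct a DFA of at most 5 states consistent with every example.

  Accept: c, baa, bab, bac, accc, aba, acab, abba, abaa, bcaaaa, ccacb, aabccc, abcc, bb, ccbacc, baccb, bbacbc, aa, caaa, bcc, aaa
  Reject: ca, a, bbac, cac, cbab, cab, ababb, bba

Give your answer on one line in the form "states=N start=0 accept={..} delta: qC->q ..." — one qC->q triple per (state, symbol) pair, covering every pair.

Fold the examples into a partial DFA from state 0: repeatedly fix the first undefined (state, symbol) met by the shortest-then-alphabetical prefix, trying targets in increasing order and rejecting any under which an Accept and a Reject string meet in one state with the same remainder; add a state when all current targets are rejected. Accepting states are where Accept strings end.
a: 0a undefined. 0a->0: no, acab/cab meet in 0 with "cab" left. Open state 1: 0a->1.
b: 0b undefined. 0b->0: no, bac/bbac meet in 1 with "c" left. 0b->1: no, aba/bba meet in 1 with "ba" left. Open state 2: 0b->2.
c: 0c undefined. 0c->0: no, bab/cbab meet in 2 with "ab" left. 0c->1: no, c/a meet in 1. 0c->2: no, bab/cab meet in 2 with "ab" left. Open state 3: 0c->3.
aa: 1a undefined. 1a->0: no, aaa/a meet in 1. 1a->1: no, aa/a meet in 1. 1a->2: ok.
ab: 1b undefined. 1b->0: no, aba/a meet in 1. 1b->1: ok.
ac: 1c undefined. 1c->0: no, acab/a meet in 1. 1c->1: no, accc/a meet in 1. 1c->2: ok.
ba: 2a undefined. 2a->0: no, baa/a meet in 1. 2a->1: no, bab/a meet in 1. 2a->2: ok.
bb: 2b undefined. 2b->0: no, baa/bbac meet in 2. 2b->1: no, baa/bba meet in 2. 2b->2: no, baa/ababb meet in 2. 2b->3: ok.
bc: 2c undefined. 2c->0: no, baccb/ababb meet in 3 with "b" left. 2c->1: no, bac/a meet in 1. 2c->2: ok.
ca: 3a undefined. 3a->0: no, c/bbac meet in 3. 3a->1: no, baa/bbac meet in 2. 3a->2: no, c/cab meet in 3. 3a->3: no, c/ca meet in 3. Open state 4: 3a->4.
cb: 3b undefined. 3b->0: ok.
cc: 3c undefined. 3c->0: no, aabccc/ababb meet in 0. 3c->1: ok.
caa: 4a undefined. 4a->0: no, caaa/a meet in 1. 4a->1: ok.
cab: 4b undefined. 4b->0: ok.
cac: 4c undefined. 4c->0: ok.
All examples now run through 5 states with every (state, symbol) defined. Accept strings end in {2,3}, Reject strings end in {0,1,4}; accept={2,3}.

states=5 start=0 accept={2,3} delta: 0a->1 0b->2 0c->3 1a->2 1b->1 1c->2 2a->2 2b->3 2c->2 3a->4 3b->0 3c->1 4a->1 4b->0 4c->0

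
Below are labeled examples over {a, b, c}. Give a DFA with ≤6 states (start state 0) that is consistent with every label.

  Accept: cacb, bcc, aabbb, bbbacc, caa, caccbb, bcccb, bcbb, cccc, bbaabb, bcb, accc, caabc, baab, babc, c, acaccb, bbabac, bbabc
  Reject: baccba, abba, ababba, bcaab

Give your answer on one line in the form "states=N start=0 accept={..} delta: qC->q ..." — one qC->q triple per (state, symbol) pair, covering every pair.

State merging on the prefix tree: take the shortest (then alphabetical) example prefix whose next move is undefined and point that move at state 0, else 1, else 2, ...; a target is out if some Accept/Reject pair would then sit in one state with the same input left (inseparable). If every existing state is out, open a new one.
a: 0a undefined. 0a->0: ok.
b: 0b undefined. 0b->0: no, aabbb/abba meet in 0. Open state 1: 0b->1.
c: 0c undefined. 0c->0: ok.
ba: 1a undefined. 1a->0: no, caa/baccba meet in 0. 1a->1: ok.
bb: 1b undefined. 1b->0: no, cacb/ababba meet in 1. 1b->1: no, cacb/abba meet in 1. Open state 2: 1b->2.
bc: 1c undefined. 1c->0: no, cacb/baccba meet in 1. 1c->1: no, caccbb/bcaab meet in 2. 1c->2: ok.
bba: 2a undefined. 2a->0: no, cacb/bcaab meet in 1. 2a->1: no, cacb/abba meet in 1. 2a->2: no, aabbb/bcaab meet in 2 with "b" left. Open state 3: 2a->3.
bbb: 2b undefined. 2b->0: no, aabbb/ababba meet in 0. 2b->1: no, cacb/ababba meet in 1. 2b->2: ok.
bcc: 2c undefined. 2c->0: no, cacb/baccba meet in 1. 2c->1: ok.
bbaa: 3a undefined. 3a->0: no, cacb/bcaab meet in 1. 3a->1: no, aabbb/bcaab meet in 2. 3a->2: no, aabbb/bcaab meet in 2. 3a->3: ok.
bbab: 3b undefined. 3b->0: no, caa/bcaab meet in 0. 3b->1: no, cacb/bcaab meet in 1. 3b->2: no, aabbb/bcaab meet in 2. 3b->3: no, bbaabb/baccba meet in 3. Open state 4: 3b->4.
bbaba: 4a undefined. 4a->0: ok.
bbabc: 4c undefined. 4c->0: ok.
bbbac: 3c undefined. 3c->0: ok.
bbaabb: 4b undefined. 4b->0: ok.
All examples now run through 5 states with every (state, symbol) defined. Accept strings end in {0,1,2}, Reject strings end in {3,4}; accept={0,1,2}.

states=5 start=0 accept={0,1,2} delta: 0a->0 0b->1 0c->0 1a->1 1b->2 1c->2 2a->3 2b->2 2c->1 3a->3 3b->4 3c->0 4a->0 4b->0 4c->0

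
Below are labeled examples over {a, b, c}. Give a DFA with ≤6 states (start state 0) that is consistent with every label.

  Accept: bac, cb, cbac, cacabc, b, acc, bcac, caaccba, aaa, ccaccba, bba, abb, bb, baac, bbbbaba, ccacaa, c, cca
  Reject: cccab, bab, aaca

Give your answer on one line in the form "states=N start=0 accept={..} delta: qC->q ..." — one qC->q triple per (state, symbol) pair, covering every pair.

states=4 start=0 accept={0,1,3} delta: 0a->0 0b->1 0c->1 1a->2 1b->3 1c->3 2a->0 2b->2 2c->0 3a->0 3b->0 3c->1

State merging on the prefix tree: take the shortest (then alphabetical) example prefix whose next move is undefined and point that move at state 0, else 1, else 2, ...; a target is out if some Accept/Reject pair would then sit in one state with the same input left (inseparable). If every existing state is out, open a new one.
a: 0a undefined. 0a->0: ok.
b: 0b undefined. 0b->0: no, b/bab meet in 0. Open state 1: 0b->1.
c: 0c undefined. 0c->0: no, cb/cccab meet in 1. 0c->1: ok.
ba: 1a undefined. 1a->0: no, bac/bab meet in 1. 1a->1: no, cb/bab meet in 1 with "b" left. Open state 2: 1a->2.
bb: 1b undefined. 1b->0: no, bbbbaba/aaca meet in 2. 1b->1: no, bba/aaca meet in 2. 1b->2: no, cb/aaca meet in 2. Open state 3: 1b->3.
bc: 1c undefined. 1c->0: no, ccaccba/aaca meet in 2. 1c->1: no, cca/aaca meet in 2. 1c->2: no, acc/aaca meet in 2. 1c->3: ok.
baa: 2a undefined. 2a->0: ok.
bab: 2b undefined. 2b->0: no, aaa/bab meet in 0. 2b->1: no, b/bab meet in 1. 2b->2: ok.
bac: 2c undefined. 2c->0: ok.
bba: 3a undefined. 3a->0: ok.
bbb: 3b undefined. 3b->0: ok.
ccc: 3c undefined. 3c->0: no, cbac/cccab meet in 1. 3c->1: ok.
All examples now run through 4 states with every (state, symbol) defined. Accept strings end in {0,1,3}, Reject strings end in {2}; accept={0,1,3}.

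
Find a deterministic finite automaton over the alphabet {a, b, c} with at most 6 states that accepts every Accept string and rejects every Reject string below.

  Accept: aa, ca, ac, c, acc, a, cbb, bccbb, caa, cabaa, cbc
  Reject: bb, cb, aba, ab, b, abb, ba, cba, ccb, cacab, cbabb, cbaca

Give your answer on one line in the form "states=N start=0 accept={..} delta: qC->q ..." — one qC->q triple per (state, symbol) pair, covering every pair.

Grow the machine one transition at a time. Run the examples from 0; the earliest place one falls off (shortest prefix, ties alphabetical) gets sent to the lowest-numbered state that keeps every Accept/Reject pair distinguishable — a pair clashes when both reach the same state with identical unread suffix — and to a fresh state only if none does.
a: 0a undefined. 0a->0: ok.
b: 0b undefined. 0b->0: no, aa/bb meet in 0. Open state 1: 0b->1.
c: 0c undefined. 0c->0: no, cbb/bb meet in 1 with "b" left. 0c->1: no, ca/aba meet in 1 with "a" left. Open state 2: 0c->2.
ba: 1a undefined. 1a->0: no, aa/aba meet in 0. 1a->1: ok.
bb: 1b undefined. 1b->0: no, aa/bb meet in 0. 1b->1: ok.
bc: 1c undefined. 1c->0: ok.
ca: 2a undefined. 2a->0: no, cabaa/bb meet in 1. 2a->1: no, ca/bb meet in 1. 2a->2: ok.
cb: 2b undefined. 2b->0: no, aa/cb meet in 0. 2b->1: no, aa/cbaca meet in 0. 2b->2: no, ca/cb meet in 2. Open state 3: 2b->3.
cc: 2c undefined. 2c->0: ok.
cba: 3a undefined. 3a->0: no, aa/cba meet in 0. 3a->1: no, aa/cbaca meet in 0. 3a->2: no, aa/cbaca meet in 0. 3a->3: no, cabaa/cb meet in 3. Open state 4: 3a->4.
cbb: 3b undefined. 3b->0: ok.
cbc: 3c undefined. 3c->0: ok.
cbab: 4b undefined. 4b->0: ok.
cbac: 4c undefined. 4c->0: no, aa/cbaca meet in 0. 4c->1: ok.
cabaa: 4a undefined. 4a->0: ok.
All examples now run through 5 states with every (state, symbol) defined. Accept strings end in {0,2}, Reject strings end in {1,3,4}; accept={0,2}.

states=5 start=0 accept={0,2} delta: 0a->0 0b->1 0c->2 1a->1 1b->1 1c->0 2a->2 2b->3 2c->0 3a->4 3b->0 3c->0 4a->0 4b->0 4c->1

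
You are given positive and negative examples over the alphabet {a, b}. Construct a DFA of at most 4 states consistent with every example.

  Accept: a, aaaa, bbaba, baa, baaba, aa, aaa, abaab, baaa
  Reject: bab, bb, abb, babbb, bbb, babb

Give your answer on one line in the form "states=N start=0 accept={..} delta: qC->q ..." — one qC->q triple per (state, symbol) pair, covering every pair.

Grow the machine one transition at a time. Run the examples from 0; the earliest place one falls off (shortest prefix, ties alphabetical) gets sent to the lowest-numbered state that keeps every Accept/Reject pair distinguishable — a pair clashes when both reach the same state with identical unread suffix — and to a fresh state only if none does.
a: 0a undefined. 0a->0: ok.
b: 0b undefined. 0b->0: no, a/bab meet in 0. Open state 1: 0b->1.
ba: 1a undefined. 1a->0: no, abaab/bab meet in 1. 1a->1: no, abaab/bab meet in 1 with "b" left. Open state 2: 1a->2.
bb: 1b undefined. 1b->0: no, a/bb meet in 0. 1b->1: ok.
baa: 2a undefined. 2a->0: no, abaab/bb meet in 1. 2a->1: no, baa/bb meet in 1. 2a->2: no, abaab/bab meet in 2 with "b" left. Open state 3: 2a->3.
bab: 2b undefined. 2b->0: no, a/bab meet in 0. 2b->1: ok.
baaa: 3a undefined. 3a->0: ok.
baab: 3b undefined. 3b->0: ok.
All examples now run through 4 states with every (state, symbol) defined. Accept strings end in {0,2,3}, Reject strings end in {1}; accept={0,2,3}.

states=4 start=0 accept={0,2,3} delta: 0a->0 0b->1 1a->2 1b->1 2a->3 2b->1 3a->0 3b->0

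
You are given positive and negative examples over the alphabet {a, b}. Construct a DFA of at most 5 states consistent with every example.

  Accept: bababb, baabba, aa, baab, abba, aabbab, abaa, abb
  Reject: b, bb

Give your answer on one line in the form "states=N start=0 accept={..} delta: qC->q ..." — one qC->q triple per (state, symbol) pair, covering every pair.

states=2 start=0 accept={1} delta: 0a->1 0b->0 1a->1 1b->1

Fold the examples into a partial DFA from state 0: repeatedly fix the first undefined (state, symbol) met by the shortest-then-alphabetical prefix, trying targets in increasing order and rejecting any under which an Accept and a Reject string meet in one state with the same remainder; add a state when all current targets are rejected. Accepting states are where Accept strings end.
a: 0a undefined. 0a->0: no, abb/bb meet in 0 with "bb" left. Open state 1: 0a->1.
b: 0b undefined. 0b->0: ok.
aa: 1a undefined. 1a->0: no, aa/b meet in 0. 1a->1: ok.
ab: 1b undefined. 1b->0: no, bababb/b meet in 0. 1b->1: ok.
All examples now run through 2 states with every (state, symbol) defined. Accept strings end in {1}, Reject strings end in {0}; accept={1}.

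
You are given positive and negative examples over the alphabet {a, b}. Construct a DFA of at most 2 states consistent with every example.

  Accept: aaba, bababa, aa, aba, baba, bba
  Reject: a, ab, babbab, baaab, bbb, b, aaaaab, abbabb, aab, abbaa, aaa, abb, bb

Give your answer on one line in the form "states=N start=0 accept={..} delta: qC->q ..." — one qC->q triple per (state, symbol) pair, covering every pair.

State merging on the prefix tree: take the shortest (then alphabetical) example prefix whose next move is undefined and point that move at state 0, else 1, else 2, ...; a target is out if some Accept/Reject pair would then sit in one state with the same input left (inseparable). If every existing state is out, open a new one.
a: 0a undefined. 0a->0: no, aa/a meet in 0. Open state 1: 0a->1.
b: 0b undefined. 0b->0: no, bba/a meet in 1. 0b->1: ok.
aa: 1a undefined. 1a->0: ok.
ab: 1b undefined. 1b->0: no, aaba/ab meet in 0. 1b->1: ok.
All examples now run through 2 states with every (state, symbol) defined. Accept strings end in {0}, Reject strings end in {1}; accept={0}.

states=2 start=0 accept={0} delta: 0a->1 0b->1 1a->0 1b->1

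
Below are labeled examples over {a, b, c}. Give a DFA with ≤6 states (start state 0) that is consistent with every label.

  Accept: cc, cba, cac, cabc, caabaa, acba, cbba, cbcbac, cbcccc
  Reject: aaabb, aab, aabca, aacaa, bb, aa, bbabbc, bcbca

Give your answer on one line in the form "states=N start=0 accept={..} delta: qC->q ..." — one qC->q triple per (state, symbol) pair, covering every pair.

Fold the examples into a partial DFA from state 0: repeatedly fix the first undefined (state, symbol) met by the shortest-then-alphabetical prefix, trying targets in increasing order and rejecting any under which an Accept and a Reject string meet in one state with the same remainder; add a state when all current targets are rejected. Accepting states are where Accept strings end.
a: 0a undefined. 0a->0: ok.
b: 0b undefined. 0b->0: ok.
c: 0c undefined. 0c->0: no, cc/aaabb meet in 0. Open state 1: 0c->1.
ca: 1a undefined. 1a->0: no, cac/bbabbc meet in 1. 1a->1: ok.
cb: 1b undefined. 1b->0: no, cba/aaabb meet in 0. 1b->1: no, cba/aabca meet in 1. Open state 2: 1b->2.
cc: 1c undefined. 1c->0: no, cc/aaabb meet in 0. 1c->1: no, cc/aabca meet in 1. 1c->2: ok.
cba: 2a undefined. 2a->0: no, cba/aaabb meet in 0. 2a->1: no, cba/aabca meet in 1. 2a->2: ok.
cbb: 2b undefined. 2b->0: no, cbba/aaabb meet in 0. 2b->1: no, cbba/aabca meet in 1. 2b->2: ok.
cbc: 2c undefined. 2c->0: no, cabc/aaabb meet in 0. 2c->1: no, cabc/aabca meet in 1. 2c->2: no, cc/bcbca meet in 2. Open state 3: 2c->3.
cbcb: 3b undefined. 3b->0: no, cbcbac/aabca meet in 1. 3b->1: ok.
cbcc: 3c undefined. 3c->0: ok.
bcbca: 3a undefined. 3a->0: ok.
All examples now run through 4 states with every (state, symbol) defined. Accept strings end in {2,3}, Reject strings end in {0,1}; accept={2,3}.

states=4 start=0 accept={2,3} delta: 0a->0 0b->0 0c->1 1a->1 1b->2 1c->2 2a->2 2b->2 2c->3 3a->0 3b->1 3c->0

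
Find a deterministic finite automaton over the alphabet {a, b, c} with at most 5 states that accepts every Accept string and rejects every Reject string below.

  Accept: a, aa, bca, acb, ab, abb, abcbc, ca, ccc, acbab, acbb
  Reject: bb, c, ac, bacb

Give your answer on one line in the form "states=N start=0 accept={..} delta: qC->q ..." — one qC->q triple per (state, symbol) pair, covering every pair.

states=5 start=0 accept={0,1,4} delta: 0a->1 0b->2 0c->2 1a->0 1b->1 1c->3 2a->0 2b->2 2c->3 3a->0 3b->4 3c->0 4a->1 4b->0 4c->0

Grow the machine one transition at a time. Run the examples from 0; the earliest place one falls off (shortest prefix, ties alphabetical) gets sent to the lowest-numbered state that keeps every Accept/Reject pair distinguishable — a pair clashes when both reach the same state with identical unread suffix — and to a fresh state only if none does.
a: 0a undefined. 0a->0: no, abb/bb meet in 0 with "bb" left. Open state 1: 0a->1.
b: 0b undefined. 0b->0: no, acb/bacb meet in 1 with "cb" left. 0b->1: no, ab/bb meet in 1 with "b" left. Open state 2: 0b->2.
c: 0c undefined. 0c->0: no, ccc/c meet in 0. 0c->1: no, a/c meet in 1. 0c->2: ok.
aa: 1a undefined. 1a->0: ok.
ab: 1b undefined. 1b->0: no, abb/c meet in 2. 1b->1: ok.
ac: 1c undefined. 1c->0: no, aa/ac meet in 0. 1c->1: no, a/ac meet in 1. 1c->2: no, acb/bb meet in 2 with "b" left. Open state 3: 1c->3.
ba: 2a undefined. 2a->0: ok.
bb: 2b undefined. 2b->0: no, aa/bb meet in 0. 2b->1: no, a/bb meet in 1. 2b->2: ok.
bc: 2c undefined. 2c->0: no, ccc/bb meet in 2. 2c->1: no, ccc/ac meet in 3. 2c->2: no, ccc/bb meet in 2. 2c->3: ok.
acb: 3b undefined. 3b->0: no, abcbc/bb meet in 2. 3b->1: no, abcbc/ac meet in 3. 3b->2: no, acb/bb meet in 2. 3b->3: no, acb/ac meet in 3. Open state 4: 3b->4.
bca: 3a undefined. 3a->0: ok.
ccc: 3c undefined. 3c->0: ok.
acba: 4a undefined. 4a->0: no, acbab/bb meet in 2. 4a->1: ok.
acbb: 4b undefined. 4b->0: ok.
abcbc: 4c undefined. 4c->0: ok.
All examples now run through 5 states with every (state, symbol) defined. Accept strings end in {0,1,4}, Reject strings end in {2,3}; accept={0,1,4}.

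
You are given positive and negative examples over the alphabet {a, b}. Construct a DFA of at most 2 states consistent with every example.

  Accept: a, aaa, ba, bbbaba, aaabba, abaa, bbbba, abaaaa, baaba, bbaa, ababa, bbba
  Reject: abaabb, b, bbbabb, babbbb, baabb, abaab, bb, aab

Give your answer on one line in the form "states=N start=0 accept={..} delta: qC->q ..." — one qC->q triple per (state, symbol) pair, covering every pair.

states=2 start=0 accept={0} delta: 0a->0 0b->1 1a->0 1b->1

Fold the examples into a partial DFA from state 0: repeatedly fix the first undefined (state, symbol) met by the shortest-then-alphabetical prefix, trying targets in increasing order and rejecting any under which an Accept and a Reject string meet in one state with the same remainder; add a state when all current targets are rejected. Accepting states are where Accept strings end.
a: 0a undefined. 0a->0: ok.
b: 0b undefined. 0b->0: no, a/abaabb meet in 0. Open state 1: 0b->1.
ba: 1a undefined. 1a->0: ok.
bb: 1b undefined. 1b->0: no, a/abaabb meet in 0. 1b->1: ok.
All examples now run through 2 states with every (state, symbol) defined. Accept strings end in {0}, Reject strings end in {1}; accept={0}.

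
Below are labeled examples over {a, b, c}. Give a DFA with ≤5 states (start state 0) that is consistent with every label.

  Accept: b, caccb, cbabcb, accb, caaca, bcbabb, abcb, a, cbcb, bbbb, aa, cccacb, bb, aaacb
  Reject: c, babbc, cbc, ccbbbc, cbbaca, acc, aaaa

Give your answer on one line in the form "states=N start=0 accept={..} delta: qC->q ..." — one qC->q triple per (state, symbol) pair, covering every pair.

states=5 start=0 accept={0,1,3} delta: 0a->1 0b->0 0c->2 1a->3 1b->0 1c->0 2a->0 2b->3 2c->0 3a->4 3b->1 3c->4 4a->2 4b->0 4c->0

Fold the examples into a partial DFA from state 0: repeatedly fix the first undefined (state, symbol) met by the shortest-then-alphabetical prefix, trying targets in increasing order and rejecting any under which an Accept and a Reject string meet in one state with the same remainder; add a state when all current targets are rejected. Accepting states are where Accept strings end.
a: 0a undefined. 0a->0: no, a/aaaa meet in 0. Open state 1: 0a->1.
b: 0b undefined. 0b->0: ok.
c: 0c undefined. 0c->0: no, b/c meet in 0. 0c->1: no, a/c meet in 1. Open state 2: 0c->2.
aa: 1a undefined. 1a->0: no, b/aaaa meet in 0. 1a->1: no, a/aaaa meet in 1. 1a->2: no, aa/c meet in 2. Open state 3: 1a->3.
ab: 1b undefined. 1b->0: ok.
ac: 1c undefined. 1c->0: ok.
ca: 2a undefined. 2a->0: ok.
cb: 2b undefined. 2b->0: no, caaca/cbbaca meet in 1. 2b->1: no, b/cbc meet in 0. 2b->2: no, b/cbbaca meet in 0. 2b->3: ok.
cc: 2c undefined. 2c->0: ok.
aaa: 3a undefined. 3a->0: no, caaca/aaaa meet in 1. 3a->1: no, cbabcb/aaaa meet in 3. 3a->2: no, b/aaaa meet in 0. 3a->3: no, accb/aaaa meet in 3. Open state 4: 3a->4.
cbb: 3b undefined. 3b->0: no, caaca/cbbaca meet in 1. 3b->1: ok.
cbc: 3c undefined. 3c->0: no, b/cbc meet in 0. 3c->1: no, accb/cbbaca meet in 3. 3c->2: no, b/cbbaca meet in 0. 3c->3: no, accb/cbc meet in 3. 3c->4: ok.
aaaa: 4a undefined. 4a->0: no, b/cbbaca meet in 0. 4a->1: no, caaca/cbbaca meet in 1. 4a->2: ok.
aaac: 4c undefined. 4c->0: ok.
cbab: 4b undefined. 4b->0: ok.
All examples now run through 5 states with every (state, symbol) defined. Accept strings end in {0,1,3}, Reject strings end in {2,4}; accept={0,1,3}.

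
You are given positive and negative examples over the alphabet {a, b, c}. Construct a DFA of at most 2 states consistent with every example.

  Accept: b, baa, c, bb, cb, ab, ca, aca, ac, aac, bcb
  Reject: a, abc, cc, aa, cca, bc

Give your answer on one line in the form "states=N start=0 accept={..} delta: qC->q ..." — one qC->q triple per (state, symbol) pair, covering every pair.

State merging on the prefix tree: take the shortest (then alphabetical) example prefix whose next move is undefined and point that move at state 0, else 1, else 2, ...; a target is out if some Accept/Reject pair would then sit in one state with the same input left (inseparable). If every existing state is out, open a new one.
a: 0a undefined. 0a->0: ok.
b: 0b undefined. 0b->0: no, b/a meet in 0. Open state 1: 0b->1.
c: 0c undefined. 0c->0: no, c/a meet in 0. 0c->1: ok.
ba: 1a undefined. 1a->0: no, baa/a meet in 0. 1a->1: ok.
bb: 1b undefined. 1b->0: no, bb/a meet in 0. 1b->1: ok.
bc: 1c undefined. 1c->0: ok.
All examples now run through 2 states with every (state, symbol) defined. Accept strings end in {1}, Reject strings end in {0}; accept={1}.

states=2 start=0 accept={1} delta: 0a->0 0b->1 0c->1 1a->1 1b->1 1c->0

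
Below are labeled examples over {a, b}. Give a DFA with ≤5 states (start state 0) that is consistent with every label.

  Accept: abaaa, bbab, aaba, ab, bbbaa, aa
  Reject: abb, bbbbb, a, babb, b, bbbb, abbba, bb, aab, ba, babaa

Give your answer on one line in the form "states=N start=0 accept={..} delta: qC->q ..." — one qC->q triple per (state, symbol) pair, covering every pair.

Grow the machine one transition at a time. Run the examples from 0; the earliest place one falls off (shortest prefix, ties alphabetical) gets sent to the lowest-numbered state that keeps every Accept/Reject pair distinguishable — a pair clashes when both reach the same state with identical unread suffix — and to a fresh state only if none does.
a: 0a undefined. 0a->0: no, aaba/ba meet in 0 with "ba" left. Open state 1: 0a->1.
b: 0b undefined. 0b->0: ok.
aa: 1a undefined. 1a->0: no, aaba/a meet in 1. 1a->1: no, bbab/aab meet in 1 with "b" left. Open state 2: 1a->2.
ab: 1b undefined. 1b->0: no, bbab/abb meet in 0. 1b->1: no, bbab/abb meet in 1. 1b->2: ok.
aab: 2b undefined. 2b->0: no, aaba/a meet in 1. 2b->1: ok.
aba: 2a undefined. 2a->0: ok.
All examples now run through 3 states with every (state, symbol) defined. Accept strings end in {2}, Reject strings end in {0,1}; accept={2}.

states=3 start=0 accept={2} delta: 0a->1 0b->0 1a->2 1b->2 2a->0 2b->1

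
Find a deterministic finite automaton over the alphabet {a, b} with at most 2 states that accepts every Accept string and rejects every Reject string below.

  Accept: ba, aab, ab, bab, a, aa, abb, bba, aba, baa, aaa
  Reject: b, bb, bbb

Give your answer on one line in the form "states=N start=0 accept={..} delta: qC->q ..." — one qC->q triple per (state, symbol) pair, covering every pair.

states=2 start=0 accept={1} delta: 0a->1 0b->0 1a->1 1b->1

Fold the examples into a partial DFA from state 0: repeatedly fix the first undefined (state, symbol) met by the shortest-then-alphabetical prefix, trying targets in increasing order and rejecting any under which an Accept and a Reject string meet in one state with the same remainder; add a state when all current targets are rejected. Accepting states are where Accept strings end.
a: 0a undefined. 0a->0: no, aab/b meet in 0 with "b" left. Open state 1: 0a->1.
b: 0b undefined. 0b->0: ok.
aa: 1a undefined. 1a->0: no, aab/b meet in 0. 1a->1: ok.
ab: 1b undefined. 1b->0: no, aab/b meet in 0. 1b->1: ok.
All examples now run through 2 states with every (state, symbol) defined. Accept strings end in {1}, Reject strings end in {0}; accept={1}.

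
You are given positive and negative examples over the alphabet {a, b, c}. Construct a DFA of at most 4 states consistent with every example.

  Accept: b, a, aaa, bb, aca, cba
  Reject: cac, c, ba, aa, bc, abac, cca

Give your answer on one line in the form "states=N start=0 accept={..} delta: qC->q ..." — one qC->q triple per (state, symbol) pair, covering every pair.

Fold the examples into a partial DFA from state 0: repeatedly fix the first undefined (state, symbol) met by the shortest-then-alphabetical prefix, trying targets in increasing order and rejecting any under which an Accept and a Reject string meet in one state with the same remainder; add a state when all current targets are rejected. Accepting states are where Accept strings end.
a: 0a undefined. 0a->0: no, a/aa meet in 0. Open state 1: 0a->1.
b: 0b undefined. 0b->0: no, a/ba meet in 1. 0b->1: ok.
c: 0c undefined. 0c->0: no, b/cca meet in 1. 0c->1: no, b/c meet in 1. Open state 2: 0c->2.
aa: 1a undefined. 1a->0: ok.
ab: 1b undefined. 1b->0: no, bb/ba meet in 0. 1b->1: ok.
ac: 1c undefined. 1c->0: ok.
ca: 2a undefined. 2a->0: ok.
cb: 2b undefined. 2b->0: ok.
cc: 2c undefined. 2c->0: no, b/cca meet in 1. 2c->1: ok.
All examples now run through 3 states with every (state, symbol) defined. Accept strings end in {1}, Reject strings end in {0,2}; accept={1}.

states=3 start=0 accept={1} delta: 0a->1 0b->1 0c->2 1a->0 1b->1 1c->0 2a->0 2b->0 2c->1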